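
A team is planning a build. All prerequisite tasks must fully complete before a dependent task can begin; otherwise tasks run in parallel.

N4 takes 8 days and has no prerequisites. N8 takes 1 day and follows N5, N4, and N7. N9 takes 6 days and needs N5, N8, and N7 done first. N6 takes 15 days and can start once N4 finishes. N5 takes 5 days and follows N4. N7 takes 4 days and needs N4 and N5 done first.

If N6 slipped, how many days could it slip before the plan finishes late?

Critical path: N4→N5→N7→N8→N9 = 8+5+4+1+6 = 24, so the finish is 24 days.
The longest chain containing N6 totals 23 days.
Float = 24 − 23 = 1.

1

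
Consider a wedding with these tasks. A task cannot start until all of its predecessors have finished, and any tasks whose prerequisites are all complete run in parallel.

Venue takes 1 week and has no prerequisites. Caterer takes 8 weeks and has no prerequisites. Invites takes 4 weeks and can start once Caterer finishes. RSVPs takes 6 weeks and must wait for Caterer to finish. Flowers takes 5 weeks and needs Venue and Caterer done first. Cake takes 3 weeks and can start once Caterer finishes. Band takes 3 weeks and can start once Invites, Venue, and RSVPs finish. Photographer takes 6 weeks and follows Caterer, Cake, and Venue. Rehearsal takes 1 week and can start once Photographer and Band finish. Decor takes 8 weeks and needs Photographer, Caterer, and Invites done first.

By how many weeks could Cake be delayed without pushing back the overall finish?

Critical path: Caterer→Cake→Photographer→Decor = 8+3+6+8 = 25, so the finish is 25 weeks.
Longest path through Cake: 25 weeks (earliest finish 11, latest finish 11).
So Cake can slip 11 − 11 = 0 weeks.

0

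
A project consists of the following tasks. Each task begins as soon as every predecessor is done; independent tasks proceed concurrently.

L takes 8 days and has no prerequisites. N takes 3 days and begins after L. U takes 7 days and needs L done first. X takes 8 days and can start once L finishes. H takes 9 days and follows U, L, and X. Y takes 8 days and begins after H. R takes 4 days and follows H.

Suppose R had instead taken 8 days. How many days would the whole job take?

33

Baseline: L→X→H→Y = 8+8+9+8 = 33 → 33 days.
R has 4 days of float (longest path through it is 29).
That remains the longest chain; total 33 days.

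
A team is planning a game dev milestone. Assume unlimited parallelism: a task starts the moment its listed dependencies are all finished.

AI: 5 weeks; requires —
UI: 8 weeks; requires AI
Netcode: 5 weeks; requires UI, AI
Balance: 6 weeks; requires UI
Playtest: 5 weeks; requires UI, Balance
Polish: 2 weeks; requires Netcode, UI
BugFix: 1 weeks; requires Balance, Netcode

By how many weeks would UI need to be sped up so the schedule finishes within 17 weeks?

Current finish: 24 weeks; target: 17.
UI is on every critical path, so each week cut from UI cuts the finish by one (this holds down to a finish of 17).
Need 24 − 17 = 7 weeks off UI → UI becomes 1 week, finish becomes 17.

7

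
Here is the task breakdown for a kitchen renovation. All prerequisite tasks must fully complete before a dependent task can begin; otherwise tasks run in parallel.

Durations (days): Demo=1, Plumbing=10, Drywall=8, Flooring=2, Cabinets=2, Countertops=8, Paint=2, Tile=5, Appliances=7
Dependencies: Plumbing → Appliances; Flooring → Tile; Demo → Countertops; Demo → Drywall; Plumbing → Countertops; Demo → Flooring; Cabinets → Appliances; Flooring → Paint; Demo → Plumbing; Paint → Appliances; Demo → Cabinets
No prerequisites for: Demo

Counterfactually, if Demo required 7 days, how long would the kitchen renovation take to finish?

The binding path is Demo→Plumbing→Countertops = 1+10+8 = 19; finish at 19 days.
Demo is on the critical path; changing it to 7 makes that path 25 days.
That remains the longest chain; total 25 days.

25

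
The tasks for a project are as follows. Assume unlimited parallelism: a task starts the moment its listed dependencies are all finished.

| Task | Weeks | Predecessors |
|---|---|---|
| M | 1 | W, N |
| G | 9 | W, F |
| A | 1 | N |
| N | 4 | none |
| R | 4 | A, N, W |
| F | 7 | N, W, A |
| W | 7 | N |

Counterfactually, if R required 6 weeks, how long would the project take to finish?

27

Baseline: N→W→F→G = 4+7+7+9 = 27 → 27 weeks.
R is off the critical path — its longest chain is 15 weeks, giving 12 of slack.
The critical path is still N→W→F→G; finish is now 27 weeks.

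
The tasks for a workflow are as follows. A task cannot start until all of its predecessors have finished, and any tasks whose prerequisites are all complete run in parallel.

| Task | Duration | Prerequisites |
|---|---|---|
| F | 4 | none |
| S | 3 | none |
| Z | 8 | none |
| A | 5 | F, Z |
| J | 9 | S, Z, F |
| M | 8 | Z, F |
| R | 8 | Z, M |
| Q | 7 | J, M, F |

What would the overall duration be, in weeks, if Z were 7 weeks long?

23

Critical path before the change: Z→J→Q = 8+9+7 = 24 giving 24 weeks.
Since Z is critical, the -1 change carries straight to that chain (now 23 weeks).
The critical path is still Z→J→Q; finish is now 23 weeks.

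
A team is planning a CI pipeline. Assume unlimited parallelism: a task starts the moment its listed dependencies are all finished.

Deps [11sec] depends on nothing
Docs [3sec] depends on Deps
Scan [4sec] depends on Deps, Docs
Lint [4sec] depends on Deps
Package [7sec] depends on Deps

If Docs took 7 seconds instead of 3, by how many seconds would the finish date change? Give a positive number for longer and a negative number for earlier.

The binding path is Deps→Docs→Scan = 11+3+4 = 18; finish at 18 seconds.
Docs is on the critical path; changing it to 7 makes that path 22 seconds.
No other chain overtakes it, so the finish is 22 seconds.
Change in finish: 22 − 18 = +4 seconds.

4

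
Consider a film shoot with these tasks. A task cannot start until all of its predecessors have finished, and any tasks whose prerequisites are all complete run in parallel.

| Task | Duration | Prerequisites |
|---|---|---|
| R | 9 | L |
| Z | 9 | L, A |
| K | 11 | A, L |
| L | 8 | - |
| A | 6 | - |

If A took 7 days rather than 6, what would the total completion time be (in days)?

19

Critical path before the change: L→K = 8+11 = 19 giving 19 days.
The longest path through A is only 17 days, so A has float 2.
The critical path is still L→K; finish is now 19 days.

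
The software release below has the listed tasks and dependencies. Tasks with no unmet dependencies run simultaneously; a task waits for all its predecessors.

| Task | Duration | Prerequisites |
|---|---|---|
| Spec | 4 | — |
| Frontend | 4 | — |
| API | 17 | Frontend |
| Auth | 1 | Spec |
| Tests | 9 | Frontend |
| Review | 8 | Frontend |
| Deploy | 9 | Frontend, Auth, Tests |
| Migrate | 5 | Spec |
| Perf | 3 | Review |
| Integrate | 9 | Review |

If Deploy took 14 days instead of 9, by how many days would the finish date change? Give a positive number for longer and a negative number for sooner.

As given, the longest chain is Frontend→Tests→Deploy = 4+9+9 = 22, so the finish is 22 days.
Since Deploy is critical, the +5 change carries straight to that chain (now 27 days).
That remains the longest chain; total 27 days.
Change in finish: 27 − 22 = +5 days.

5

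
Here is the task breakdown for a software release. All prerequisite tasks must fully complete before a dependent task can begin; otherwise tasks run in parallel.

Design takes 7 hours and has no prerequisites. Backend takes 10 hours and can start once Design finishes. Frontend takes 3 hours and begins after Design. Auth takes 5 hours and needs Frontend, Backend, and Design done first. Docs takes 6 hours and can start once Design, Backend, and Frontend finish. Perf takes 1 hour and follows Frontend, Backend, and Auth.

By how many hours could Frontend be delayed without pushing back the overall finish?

Design→Backend→Auth→Perf = 7+10+5+1 = 23 sets the makespan at 23 hours.
Longest path through Frontend: 16 hours (earliest finish 10, latest finish 17).
Float = 23 − 16 = 7.

7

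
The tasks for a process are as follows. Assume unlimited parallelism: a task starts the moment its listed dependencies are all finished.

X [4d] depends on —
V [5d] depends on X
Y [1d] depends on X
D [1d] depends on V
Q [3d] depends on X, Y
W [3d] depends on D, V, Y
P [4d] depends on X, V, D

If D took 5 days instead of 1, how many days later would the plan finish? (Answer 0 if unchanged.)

4

Baseline: X→V→D→P = 4+5+1+4 = 14 → 14 days.
D lies on that path, so at 5 days the path becomes 18 days.
No other chain overtakes it, so the finish is 18 days.
Change in finish: 18 − 14 = +4 days.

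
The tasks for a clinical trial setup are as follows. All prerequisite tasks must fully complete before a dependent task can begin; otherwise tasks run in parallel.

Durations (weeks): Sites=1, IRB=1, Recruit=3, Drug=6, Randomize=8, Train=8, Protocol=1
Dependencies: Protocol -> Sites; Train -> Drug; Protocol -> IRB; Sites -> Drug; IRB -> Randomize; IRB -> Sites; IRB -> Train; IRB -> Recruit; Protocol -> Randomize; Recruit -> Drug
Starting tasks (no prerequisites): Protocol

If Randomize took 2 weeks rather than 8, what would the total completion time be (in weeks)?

Critical path before the change: Protocol→IRB→Train→Drug = 1+1+8+6 = 16 giving 16 weeks.
Randomize is off the critical path — its longest chain is 10 weeks, giving 6 of slack.
No other chain overtakes it, so the finish is 16 weeks.

16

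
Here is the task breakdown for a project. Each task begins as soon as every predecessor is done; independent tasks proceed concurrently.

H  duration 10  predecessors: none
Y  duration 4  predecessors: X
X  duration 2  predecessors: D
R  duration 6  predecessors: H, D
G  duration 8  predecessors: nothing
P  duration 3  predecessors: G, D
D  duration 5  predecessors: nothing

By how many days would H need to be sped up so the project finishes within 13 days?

Current finish: 16 days; target: 13.
H is on every critical path, so each day cut from H cuts the finish by one (this holds down to a finish of 11).
Need 16 − 13 = 3 days off H → H becomes 7 days, finish becomes 13.

3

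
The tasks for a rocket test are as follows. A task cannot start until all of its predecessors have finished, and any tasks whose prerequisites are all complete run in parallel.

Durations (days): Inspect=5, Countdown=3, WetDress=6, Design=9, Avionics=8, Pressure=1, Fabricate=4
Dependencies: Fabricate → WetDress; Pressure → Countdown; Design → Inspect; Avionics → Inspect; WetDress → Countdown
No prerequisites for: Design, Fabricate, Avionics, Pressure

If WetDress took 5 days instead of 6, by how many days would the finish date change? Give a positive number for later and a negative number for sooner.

Actual critical path: Design→Inspect = 9+5 = 14 ⇒ 14 days.
WetDress is off the critical path — its longest chain is 13 days, giving 1 of slack.
The critical path is still Design→Inspect; finish is now 14 days.
Change in finish: 14 − 14 = +0 days.

0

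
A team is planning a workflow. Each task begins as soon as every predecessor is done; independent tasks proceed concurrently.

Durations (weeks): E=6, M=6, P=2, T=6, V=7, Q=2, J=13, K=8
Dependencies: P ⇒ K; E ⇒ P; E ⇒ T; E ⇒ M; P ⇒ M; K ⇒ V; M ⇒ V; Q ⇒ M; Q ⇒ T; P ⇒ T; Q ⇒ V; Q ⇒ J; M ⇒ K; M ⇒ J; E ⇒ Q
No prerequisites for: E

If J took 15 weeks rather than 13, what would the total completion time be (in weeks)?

Baseline: E→Q→M→K→V = 6+2+6+8+7 = 29 → 29 weeks.
J is off the critical path — its longest chain is 27 weeks, giving 2 of slack.
That remains the longest chain; total 29 weeks.

29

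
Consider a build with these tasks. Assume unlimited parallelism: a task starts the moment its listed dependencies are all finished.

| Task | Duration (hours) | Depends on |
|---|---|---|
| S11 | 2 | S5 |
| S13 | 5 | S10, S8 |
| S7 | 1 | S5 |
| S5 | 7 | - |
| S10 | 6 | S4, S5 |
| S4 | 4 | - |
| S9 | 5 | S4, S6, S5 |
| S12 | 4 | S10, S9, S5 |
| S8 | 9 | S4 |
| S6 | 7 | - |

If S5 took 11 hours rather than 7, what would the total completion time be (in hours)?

22

Critical path before the change: S5→S10→S13 = 7+6+5 = 18 giving 18 hours.
Since S5 is critical, the +4 change carries straight to that chain (now 22 hours).
That remains the longest chain; total 22 hours.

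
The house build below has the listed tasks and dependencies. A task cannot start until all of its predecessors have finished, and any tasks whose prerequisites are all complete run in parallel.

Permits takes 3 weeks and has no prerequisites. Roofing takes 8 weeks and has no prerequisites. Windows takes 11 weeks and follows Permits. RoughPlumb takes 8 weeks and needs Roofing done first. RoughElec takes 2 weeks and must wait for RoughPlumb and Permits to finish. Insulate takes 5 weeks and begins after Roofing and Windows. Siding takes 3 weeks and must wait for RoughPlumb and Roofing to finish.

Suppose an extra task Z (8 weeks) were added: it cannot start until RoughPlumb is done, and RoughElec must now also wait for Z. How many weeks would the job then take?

Originally the job takes 19 weeks.
With Z inserted, RoughElec now waits for max(RoughPlumb, Permits, Z).
New critical path: Roofing→RoughPlumb→Z→RoughElec = 8+8+8+2 = 26 ⇒ 26 weeks.

26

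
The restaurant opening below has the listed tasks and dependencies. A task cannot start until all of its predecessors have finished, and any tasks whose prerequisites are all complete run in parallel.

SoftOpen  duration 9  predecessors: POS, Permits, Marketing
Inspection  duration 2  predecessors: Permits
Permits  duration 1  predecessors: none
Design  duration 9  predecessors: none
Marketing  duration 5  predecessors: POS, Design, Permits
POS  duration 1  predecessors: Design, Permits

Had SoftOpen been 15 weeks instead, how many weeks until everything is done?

30

The binding path is Design→POS→Marketing→SoftOpen = 9+1+5+9 = 24; finish at 24 weeks.
SoftOpen lies on that path, so at 15 weeks the path becomes 30 weeks.
That remains the longest chain; total 30 weeks.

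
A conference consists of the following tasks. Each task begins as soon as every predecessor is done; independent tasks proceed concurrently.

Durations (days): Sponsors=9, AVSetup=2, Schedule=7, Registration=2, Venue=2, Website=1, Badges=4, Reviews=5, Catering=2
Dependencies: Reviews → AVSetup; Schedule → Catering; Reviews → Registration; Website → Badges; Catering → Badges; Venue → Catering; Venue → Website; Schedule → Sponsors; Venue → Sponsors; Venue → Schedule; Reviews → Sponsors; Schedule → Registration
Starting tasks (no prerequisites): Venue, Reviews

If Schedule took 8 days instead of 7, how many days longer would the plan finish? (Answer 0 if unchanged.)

1

Critical path before the change: Venue→Schedule→Sponsors = 2+7+9 = 18 giving 18 days.
Schedule is on the critical path; changing it to 8 makes that path 19 days.
The critical path is still Venue→Schedule→Sponsors; finish is now 19 days.
Change in finish: 19 − 18 = +1 days.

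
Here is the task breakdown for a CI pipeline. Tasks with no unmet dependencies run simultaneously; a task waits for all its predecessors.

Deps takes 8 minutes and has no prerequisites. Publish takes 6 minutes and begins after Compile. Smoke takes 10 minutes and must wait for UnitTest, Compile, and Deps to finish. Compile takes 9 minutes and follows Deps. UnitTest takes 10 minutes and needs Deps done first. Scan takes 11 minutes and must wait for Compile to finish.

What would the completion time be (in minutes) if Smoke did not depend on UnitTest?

28

Original critical path: Deps→Compile→Scan = 8+9+11 = 28 ⇒ 28 minutes.
Without UnitTest→Smoke, Smoke's earliest start moves from 18 to 17.
After: Deps→Compile→Scan = 8+9+11 = 28 → 28 minutes.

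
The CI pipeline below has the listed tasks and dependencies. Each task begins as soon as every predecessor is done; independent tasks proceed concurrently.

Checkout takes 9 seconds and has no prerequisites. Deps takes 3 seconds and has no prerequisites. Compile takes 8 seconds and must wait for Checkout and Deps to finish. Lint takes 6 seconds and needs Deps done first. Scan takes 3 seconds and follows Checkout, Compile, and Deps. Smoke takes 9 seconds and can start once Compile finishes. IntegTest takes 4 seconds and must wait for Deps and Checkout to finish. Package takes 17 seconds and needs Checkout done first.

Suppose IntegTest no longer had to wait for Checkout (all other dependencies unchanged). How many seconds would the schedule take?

Before: longest chain Checkout→Compile→Smoke = 9+8+9 = 26, finish 26.
Without Checkout→IntegTest, IntegTest's earliest start moves from 9 to 3.
The longest chain is now Checkout→Compile→Smoke = 9+8+9 = 26, so the schedule takes 26 seconds.

26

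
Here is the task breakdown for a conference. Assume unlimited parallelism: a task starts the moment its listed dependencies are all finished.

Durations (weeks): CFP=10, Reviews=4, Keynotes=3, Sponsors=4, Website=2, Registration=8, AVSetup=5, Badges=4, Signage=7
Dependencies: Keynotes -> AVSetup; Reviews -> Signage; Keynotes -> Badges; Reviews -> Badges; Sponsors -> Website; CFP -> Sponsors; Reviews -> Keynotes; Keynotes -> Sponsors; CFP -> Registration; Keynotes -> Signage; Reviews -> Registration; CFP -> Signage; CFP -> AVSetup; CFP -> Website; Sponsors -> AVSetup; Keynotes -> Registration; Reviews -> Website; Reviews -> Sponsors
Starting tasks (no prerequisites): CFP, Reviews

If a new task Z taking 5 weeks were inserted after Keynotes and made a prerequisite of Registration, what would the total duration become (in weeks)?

20

Originally the schedule takes 19 weeks.
With Z inserted, Registration now waits for max(CFP, Keynotes, Reviews, Z).
New critical path: Reviews→Keynotes→Z→Registration = 4+3+5+8 = 20 ⇒ 20 weeks.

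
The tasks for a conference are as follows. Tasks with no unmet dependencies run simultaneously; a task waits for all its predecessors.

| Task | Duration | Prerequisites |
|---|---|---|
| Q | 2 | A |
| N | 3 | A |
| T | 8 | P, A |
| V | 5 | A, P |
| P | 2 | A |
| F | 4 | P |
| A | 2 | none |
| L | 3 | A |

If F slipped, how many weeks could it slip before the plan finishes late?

Critical path: A→P→T = 2+2+8 = 12, so the finish is 12 weeks.
F finishes as early as 8 and must finish by 12.
So F can slip 12 − 8 = 4 weeks.

4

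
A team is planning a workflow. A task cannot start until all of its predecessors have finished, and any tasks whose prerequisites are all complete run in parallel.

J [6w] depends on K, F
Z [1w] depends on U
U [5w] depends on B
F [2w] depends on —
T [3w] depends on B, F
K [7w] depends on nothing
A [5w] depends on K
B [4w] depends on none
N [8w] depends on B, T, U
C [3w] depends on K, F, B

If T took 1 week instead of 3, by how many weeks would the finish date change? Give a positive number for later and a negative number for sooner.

0

As given, the longest chain is B→U→N = 4+5+8 = 17, so the finish is 17 weeks.
The longest path through T is only 15 weeks, so T has float 2.
No other chain overtakes it, so the finish is 17 weeks.
Change in finish: 17 − 17 = +0 weeks.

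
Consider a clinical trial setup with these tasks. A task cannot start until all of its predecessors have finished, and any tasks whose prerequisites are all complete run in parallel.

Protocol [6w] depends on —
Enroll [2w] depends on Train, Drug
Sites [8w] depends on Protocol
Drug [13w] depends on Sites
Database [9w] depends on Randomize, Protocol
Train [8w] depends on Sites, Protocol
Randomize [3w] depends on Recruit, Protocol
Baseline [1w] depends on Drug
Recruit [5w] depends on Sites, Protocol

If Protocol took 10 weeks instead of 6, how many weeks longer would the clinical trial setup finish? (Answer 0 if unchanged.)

As given, the longest chain is Protocol→Sites→Recruit→Randomize→Database = 6+8+5+3+9 = 31, so the finish is 31 weeks.
Since Protocol is critical, the +4 change carries straight to that chain (now 35 weeks).
The critical path is still Protocol→Sites→Recruit→Randomize→Database; finish is now 35 weeks.
Change in finish: 35 − 31 = +4 weeks.

4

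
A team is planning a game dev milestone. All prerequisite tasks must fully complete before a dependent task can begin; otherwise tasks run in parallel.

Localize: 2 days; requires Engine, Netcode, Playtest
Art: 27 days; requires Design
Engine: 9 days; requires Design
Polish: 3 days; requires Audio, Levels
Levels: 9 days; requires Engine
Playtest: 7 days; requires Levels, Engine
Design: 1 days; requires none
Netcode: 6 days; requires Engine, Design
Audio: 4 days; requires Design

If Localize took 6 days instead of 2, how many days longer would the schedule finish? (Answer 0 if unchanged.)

As given, the longest chain is Design→Engine→Levels→Playtest→Localize = 1+9+9+7+2 = 28, so the finish is 28 days.
Since Localize is critical, the +4 change carries straight to that chain (now 32 days).
The critical path is still Design→Engine→Levels→Playtest→Localize; finish is now 32 days.
Change in finish: 32 − 28 = +4 days.

4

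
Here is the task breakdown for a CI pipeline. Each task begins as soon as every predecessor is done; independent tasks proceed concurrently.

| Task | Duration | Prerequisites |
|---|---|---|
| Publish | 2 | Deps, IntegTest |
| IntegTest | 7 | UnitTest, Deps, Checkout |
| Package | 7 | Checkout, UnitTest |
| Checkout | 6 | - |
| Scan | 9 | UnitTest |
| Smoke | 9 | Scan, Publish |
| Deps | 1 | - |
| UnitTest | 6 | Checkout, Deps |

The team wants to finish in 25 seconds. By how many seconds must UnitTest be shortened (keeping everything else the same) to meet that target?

5

Current finish: 30 seconds; target: 25.
UnitTest is on every critical path, so each second cut from UnitTest cuts the finish by one (this holds down to a finish of 25).
Need 30 − 25 = 5 seconds off UnitTest → UnitTest becomes 1 second, finish becomes 25.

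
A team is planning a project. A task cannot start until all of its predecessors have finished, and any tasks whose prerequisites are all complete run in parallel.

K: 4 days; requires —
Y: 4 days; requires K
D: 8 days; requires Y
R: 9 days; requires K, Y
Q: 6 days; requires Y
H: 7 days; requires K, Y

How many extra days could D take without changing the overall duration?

The longest chain is K→Y→R = 4+4+9 = 17; overall finish 17 days.
D finishes as early as 16 and must finish by 17.
Float = 17 − 16 = 1.

1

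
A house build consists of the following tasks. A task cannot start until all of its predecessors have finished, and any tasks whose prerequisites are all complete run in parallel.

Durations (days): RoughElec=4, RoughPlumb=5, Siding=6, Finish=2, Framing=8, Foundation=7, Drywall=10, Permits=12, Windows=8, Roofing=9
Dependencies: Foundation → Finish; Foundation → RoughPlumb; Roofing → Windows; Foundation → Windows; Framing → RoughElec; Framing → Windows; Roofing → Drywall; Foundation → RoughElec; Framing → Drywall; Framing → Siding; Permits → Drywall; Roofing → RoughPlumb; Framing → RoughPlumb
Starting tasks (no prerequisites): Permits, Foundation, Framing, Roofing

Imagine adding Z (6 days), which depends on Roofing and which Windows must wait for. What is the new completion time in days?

Originally the schedule takes 22 days.
With Z inserted, Windows now waits for max(Roofing, Framing, Foundation, Z).
New critical path: Roofing→Z→Windows = 9+6+8 = 23 ⇒ 23 days.

23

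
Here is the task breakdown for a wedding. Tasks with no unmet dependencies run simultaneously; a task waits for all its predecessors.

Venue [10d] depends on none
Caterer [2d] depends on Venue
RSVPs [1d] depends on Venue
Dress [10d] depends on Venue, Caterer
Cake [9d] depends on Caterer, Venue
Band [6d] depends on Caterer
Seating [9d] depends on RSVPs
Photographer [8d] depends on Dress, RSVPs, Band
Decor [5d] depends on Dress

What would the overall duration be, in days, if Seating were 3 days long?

Critical path before the change: Venue→Caterer→Dress→Photographer = 10+2+10+8 = 30 giving 30 days.
Seating has 10 days of float (longest path through it is 20).
No other chain overtakes it, so the finish is 30 days.

30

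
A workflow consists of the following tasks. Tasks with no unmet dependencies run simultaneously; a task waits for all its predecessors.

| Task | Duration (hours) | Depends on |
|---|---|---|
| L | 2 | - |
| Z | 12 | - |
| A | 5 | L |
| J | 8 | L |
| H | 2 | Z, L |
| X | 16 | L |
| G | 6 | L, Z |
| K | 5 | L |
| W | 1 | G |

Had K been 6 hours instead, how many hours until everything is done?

Baseline: Z→G→W = 12+6+1 = 19 → 19 hours.
K has 12 hours of float (longest path through it is 7).
No other chain overtakes it, so the finish is 19 hours.

19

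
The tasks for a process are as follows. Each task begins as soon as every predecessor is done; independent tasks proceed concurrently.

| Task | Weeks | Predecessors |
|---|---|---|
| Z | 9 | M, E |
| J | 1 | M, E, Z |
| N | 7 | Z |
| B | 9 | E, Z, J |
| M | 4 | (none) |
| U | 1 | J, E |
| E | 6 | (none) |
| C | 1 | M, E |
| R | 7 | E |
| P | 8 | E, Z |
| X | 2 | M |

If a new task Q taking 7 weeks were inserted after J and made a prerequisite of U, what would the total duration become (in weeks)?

25

Originally the schedule takes 25 weeks.
With Q inserted, U now waits for max(J, E, Q).
New critical path: E→Z→J→B = 6+9+1+9 = 25 ⇒ 25 weeks.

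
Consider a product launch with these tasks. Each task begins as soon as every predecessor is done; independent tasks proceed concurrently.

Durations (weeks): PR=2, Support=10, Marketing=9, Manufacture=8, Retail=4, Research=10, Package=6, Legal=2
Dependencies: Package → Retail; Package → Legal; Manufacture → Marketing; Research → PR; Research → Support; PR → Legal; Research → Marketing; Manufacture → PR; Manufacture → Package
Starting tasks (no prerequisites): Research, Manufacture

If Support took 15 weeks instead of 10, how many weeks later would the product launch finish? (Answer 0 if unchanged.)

5

As given, the longest chain is Research→Support = 10+10 = 20, so the finish is 20 weeks.
Since Support is critical, the +5 change carries straight to that chain (now 25 weeks).
That remains the longest chain; total 25 weeks.
Change in finish: 25 − 20 = +5 weeks.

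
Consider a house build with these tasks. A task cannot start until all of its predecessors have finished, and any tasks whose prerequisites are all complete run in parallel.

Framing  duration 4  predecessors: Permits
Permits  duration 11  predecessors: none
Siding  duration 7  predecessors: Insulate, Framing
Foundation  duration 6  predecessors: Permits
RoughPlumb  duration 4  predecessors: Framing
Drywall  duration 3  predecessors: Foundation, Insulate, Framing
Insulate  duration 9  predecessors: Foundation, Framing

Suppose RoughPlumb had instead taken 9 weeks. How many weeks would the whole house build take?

33

Critical path before the change: Permits→Foundation→Insulate→Siding = 11+6+9+7 = 33 giving 33 weeks.
RoughPlumb is off the critical path — its longest chain is 19 weeks, giving 14 of slack.
The critical path is still Permits→Foundation→Insulate→Siding; finish is now 33 weeks.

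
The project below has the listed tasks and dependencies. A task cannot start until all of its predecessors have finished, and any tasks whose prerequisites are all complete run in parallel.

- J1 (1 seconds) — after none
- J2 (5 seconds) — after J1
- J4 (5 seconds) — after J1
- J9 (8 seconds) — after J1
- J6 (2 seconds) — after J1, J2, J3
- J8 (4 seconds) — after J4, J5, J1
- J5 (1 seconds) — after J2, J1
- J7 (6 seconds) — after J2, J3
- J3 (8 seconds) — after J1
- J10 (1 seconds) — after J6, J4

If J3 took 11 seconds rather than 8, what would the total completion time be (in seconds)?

18

The binding path is J1→J3→J7 = 1+8+6 = 15; finish at 15 seconds.
Since J3 is critical, the +3 change carries straight to that chain (now 18 seconds).
No other chain overtakes it, so the finish is 18 seconds.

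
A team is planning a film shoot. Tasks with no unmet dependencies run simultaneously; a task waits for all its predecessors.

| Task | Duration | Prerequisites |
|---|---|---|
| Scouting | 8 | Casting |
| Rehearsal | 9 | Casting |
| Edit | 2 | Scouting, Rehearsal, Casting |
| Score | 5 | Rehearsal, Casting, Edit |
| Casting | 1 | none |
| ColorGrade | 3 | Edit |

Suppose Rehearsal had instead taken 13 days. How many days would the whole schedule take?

Actual critical path: Casting→Rehearsal→Edit→Score = 1+9+2+5 = 17 ⇒ 17 days.
Rehearsal lies on that path, so at 13 days the path becomes 21 days.
That remains the longest chain; total 21 days.

21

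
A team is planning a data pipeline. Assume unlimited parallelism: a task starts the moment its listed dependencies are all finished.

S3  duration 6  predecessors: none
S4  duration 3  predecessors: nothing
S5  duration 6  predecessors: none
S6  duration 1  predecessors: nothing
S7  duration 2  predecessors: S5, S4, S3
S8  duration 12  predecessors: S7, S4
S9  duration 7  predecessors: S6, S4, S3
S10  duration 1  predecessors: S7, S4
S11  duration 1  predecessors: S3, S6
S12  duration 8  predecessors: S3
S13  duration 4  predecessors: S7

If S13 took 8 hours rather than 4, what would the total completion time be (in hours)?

Baseline: S3→S7→S8 = 6+2+12 = 20 → 20 hours.
S13 is off the critical path — its longest chain is 12 hours, giving 8 of slack.
The critical path is still S3→S7→S8; finish is now 20 hours.

20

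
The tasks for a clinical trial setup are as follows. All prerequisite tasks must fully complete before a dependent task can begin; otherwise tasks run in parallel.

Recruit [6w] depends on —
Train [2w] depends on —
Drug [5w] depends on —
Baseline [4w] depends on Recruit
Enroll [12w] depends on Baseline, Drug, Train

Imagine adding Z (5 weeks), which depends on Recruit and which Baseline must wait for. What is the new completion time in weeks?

Originally the plan takes 22 weeks.
With Z inserted, Baseline now waits for max(Recruit, Z).
New critical path: Recruit→Z→Baseline→Enroll = 6+5+4+12 = 27 ⇒ 27 weeks.

27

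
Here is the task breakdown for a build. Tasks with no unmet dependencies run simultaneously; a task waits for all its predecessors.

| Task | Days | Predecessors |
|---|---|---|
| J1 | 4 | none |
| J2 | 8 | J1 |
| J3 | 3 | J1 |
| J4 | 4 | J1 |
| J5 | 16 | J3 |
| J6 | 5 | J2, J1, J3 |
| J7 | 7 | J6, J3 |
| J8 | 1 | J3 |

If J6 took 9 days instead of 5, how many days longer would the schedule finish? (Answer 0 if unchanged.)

4

Critical path before the change: J1→J2→J6→J7 = 4+8+5+7 = 24 giving 24 days.
J6 is on the critical path; changing it to 9 makes that path 28 days.
No other chain overtakes it, so the finish is 28 days.
Change in finish: 28 − 24 = +4 days.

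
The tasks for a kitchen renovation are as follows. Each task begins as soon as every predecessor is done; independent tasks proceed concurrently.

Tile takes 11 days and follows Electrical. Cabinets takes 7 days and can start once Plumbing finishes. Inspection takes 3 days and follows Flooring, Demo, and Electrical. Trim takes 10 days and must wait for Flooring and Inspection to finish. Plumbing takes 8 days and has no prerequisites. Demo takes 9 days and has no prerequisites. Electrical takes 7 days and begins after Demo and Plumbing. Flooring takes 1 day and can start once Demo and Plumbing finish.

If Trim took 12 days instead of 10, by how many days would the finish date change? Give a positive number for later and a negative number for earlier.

Baseline: Demo→Electrical→Inspection→Trim = 9+7+3+10 = 29 → 29 days.
Trim is on the critical path; changing it to 12 makes that path 31 days.
That remains the longest chain; total 31 days.
Change in finish: 31 − 29 = +2 days.

2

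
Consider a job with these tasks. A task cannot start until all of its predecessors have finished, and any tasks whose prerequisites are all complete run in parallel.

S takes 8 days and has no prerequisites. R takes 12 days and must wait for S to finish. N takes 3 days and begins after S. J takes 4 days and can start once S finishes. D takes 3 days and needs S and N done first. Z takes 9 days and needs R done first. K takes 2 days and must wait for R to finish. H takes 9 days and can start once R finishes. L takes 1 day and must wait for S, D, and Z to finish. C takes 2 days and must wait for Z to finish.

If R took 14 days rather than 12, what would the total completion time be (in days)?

Actual critical path: S→R→Z→C = 8+12+9+2 = 31 ⇒ 31 days.
R lies on that path, so at 14 days the path becomes 33 days.
No other chain overtakes it, so the finish is 33 days.

33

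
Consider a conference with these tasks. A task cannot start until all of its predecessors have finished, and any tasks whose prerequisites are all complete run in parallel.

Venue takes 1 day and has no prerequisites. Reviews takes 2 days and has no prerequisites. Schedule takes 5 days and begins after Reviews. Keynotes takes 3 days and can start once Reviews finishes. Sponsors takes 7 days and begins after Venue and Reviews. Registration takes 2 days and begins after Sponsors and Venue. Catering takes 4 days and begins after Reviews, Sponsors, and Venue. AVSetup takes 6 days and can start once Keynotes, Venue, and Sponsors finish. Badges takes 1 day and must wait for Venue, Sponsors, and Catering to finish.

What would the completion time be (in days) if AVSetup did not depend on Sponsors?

14

Original critical path: Reviews→Sponsors→AVSetup = 2+7+6 = 15 ⇒ 15 days.
Without Sponsors→AVSetup, AVSetup's earliest start moves from 9 to 5.
New critical path: Reviews→Sponsors→Catering→Badges = 2+7+4+1 = 14 ⇒ 14 days.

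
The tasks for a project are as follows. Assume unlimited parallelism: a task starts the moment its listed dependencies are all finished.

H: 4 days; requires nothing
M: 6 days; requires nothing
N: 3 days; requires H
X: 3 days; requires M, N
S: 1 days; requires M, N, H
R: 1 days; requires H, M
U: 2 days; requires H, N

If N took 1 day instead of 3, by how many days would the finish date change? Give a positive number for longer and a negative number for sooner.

Actual critical path: H→N→X = 4+3+3 = 10 ⇒ 10 days.
Since N is critical, the -2 change carries straight to that chain (now 8 days).
The binding chain switches to M→X = 6+3 = 9; finish 9 days.
Change in finish: 9 − 10 = -1 days.

-1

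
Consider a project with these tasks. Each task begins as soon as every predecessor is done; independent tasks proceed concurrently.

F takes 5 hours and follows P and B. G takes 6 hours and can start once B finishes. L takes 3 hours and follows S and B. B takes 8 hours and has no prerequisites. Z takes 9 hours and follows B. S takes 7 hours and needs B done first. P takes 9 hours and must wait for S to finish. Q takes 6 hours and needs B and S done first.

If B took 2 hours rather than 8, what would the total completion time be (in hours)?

23

Actual critical path: B→S→P→F = 8+7+9+5 = 29 ⇒ 29 hours.
B lies on that path, so at 2 hours the path becomes 23 hours.
That remains the longest chain; total 23 hours.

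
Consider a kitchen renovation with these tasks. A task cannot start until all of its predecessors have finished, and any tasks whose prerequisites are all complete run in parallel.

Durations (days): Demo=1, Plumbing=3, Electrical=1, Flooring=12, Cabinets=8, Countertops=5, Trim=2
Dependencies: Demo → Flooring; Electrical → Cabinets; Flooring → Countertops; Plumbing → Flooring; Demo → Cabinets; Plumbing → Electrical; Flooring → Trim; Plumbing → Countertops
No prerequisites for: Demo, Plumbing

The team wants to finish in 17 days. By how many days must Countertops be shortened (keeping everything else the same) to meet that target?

Current finish: 20 days; target: 17.
Countertops is on every critical path, so each day cut from Countertops cuts the finish by one (this holds down to a finish of 17).
Need 20 − 17 = 3 days off Countertops → Countertops becomes 2 days, finish becomes 17.

3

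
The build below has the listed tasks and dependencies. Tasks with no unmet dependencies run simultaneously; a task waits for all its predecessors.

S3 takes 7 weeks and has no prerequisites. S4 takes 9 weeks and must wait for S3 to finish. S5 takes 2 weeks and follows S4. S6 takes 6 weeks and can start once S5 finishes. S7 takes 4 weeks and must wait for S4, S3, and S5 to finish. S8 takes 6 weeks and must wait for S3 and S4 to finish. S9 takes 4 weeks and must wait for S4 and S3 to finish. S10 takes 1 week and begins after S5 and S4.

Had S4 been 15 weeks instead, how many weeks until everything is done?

Critical path before the change: S3→S4→S5→S6 = 7+9+2+6 = 24 giving 24 weeks.
S4 lies on that path, so at 15 weeks the path becomes 30 weeks.
That remains the longest chain; total 30 weeks.

30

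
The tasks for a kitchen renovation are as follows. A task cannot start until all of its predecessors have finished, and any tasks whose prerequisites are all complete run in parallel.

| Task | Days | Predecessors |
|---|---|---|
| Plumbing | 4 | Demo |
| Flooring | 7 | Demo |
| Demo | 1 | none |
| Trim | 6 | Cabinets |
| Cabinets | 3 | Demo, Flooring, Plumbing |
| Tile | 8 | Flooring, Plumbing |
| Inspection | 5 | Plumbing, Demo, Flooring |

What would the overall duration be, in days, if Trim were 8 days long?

As given, the longest chain is Demo→Flooring→Cabinets→Trim = 1+7+3+6 = 17, so the finish is 17 days.
Trim is on the critical path; changing it to 8 makes that path 19 days.
No other chain overtakes it, so the finish is 19 days.

19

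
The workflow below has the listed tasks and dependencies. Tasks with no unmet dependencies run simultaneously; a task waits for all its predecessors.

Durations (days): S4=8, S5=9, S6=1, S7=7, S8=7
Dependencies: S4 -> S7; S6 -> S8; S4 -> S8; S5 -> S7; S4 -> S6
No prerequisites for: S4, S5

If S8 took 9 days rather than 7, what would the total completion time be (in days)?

18

Critical path before the change: S4→S6→S8 = 8+1+7 = 16 giving 16 days.
Since S8 is critical, the +2 change carries straight to that chain (now 18 days).
That remains the longest chain; total 18 days.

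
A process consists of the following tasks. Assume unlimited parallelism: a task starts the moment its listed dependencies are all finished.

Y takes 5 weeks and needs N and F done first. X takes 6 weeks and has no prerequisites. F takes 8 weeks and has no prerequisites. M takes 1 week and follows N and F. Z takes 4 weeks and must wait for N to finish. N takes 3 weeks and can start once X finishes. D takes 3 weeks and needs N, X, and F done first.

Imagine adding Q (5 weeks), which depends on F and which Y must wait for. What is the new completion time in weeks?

Originally the plan takes 14 weeks.
With Q inserted, Y now waits for max(N, F, Q).
New critical path: F→Q→Y = 8+5+5 = 18 ⇒ 18 weeks.

18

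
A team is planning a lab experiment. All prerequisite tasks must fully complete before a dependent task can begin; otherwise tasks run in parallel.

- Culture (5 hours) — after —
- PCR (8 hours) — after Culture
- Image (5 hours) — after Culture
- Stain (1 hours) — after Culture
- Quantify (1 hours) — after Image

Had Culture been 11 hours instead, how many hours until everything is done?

Baseline: Culture→PCR = 5+8 = 13 → 13 hours.
Culture is on the critical path; changing it to 11 makes that path 19 hours.
That remains the longest chain; total 19 hours.

19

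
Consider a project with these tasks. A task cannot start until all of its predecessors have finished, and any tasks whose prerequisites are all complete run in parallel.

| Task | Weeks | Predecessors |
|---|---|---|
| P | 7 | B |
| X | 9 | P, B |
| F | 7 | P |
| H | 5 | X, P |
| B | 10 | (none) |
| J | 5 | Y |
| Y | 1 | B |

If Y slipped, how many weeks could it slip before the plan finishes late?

15

Critical path: B→P→X→H = 10+7+9+5 = 31, so the finish is 31 weeks.
The longest chain containing Y totals 16 weeks.
Slack of Y = 25 − 10 = 15 weeks.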